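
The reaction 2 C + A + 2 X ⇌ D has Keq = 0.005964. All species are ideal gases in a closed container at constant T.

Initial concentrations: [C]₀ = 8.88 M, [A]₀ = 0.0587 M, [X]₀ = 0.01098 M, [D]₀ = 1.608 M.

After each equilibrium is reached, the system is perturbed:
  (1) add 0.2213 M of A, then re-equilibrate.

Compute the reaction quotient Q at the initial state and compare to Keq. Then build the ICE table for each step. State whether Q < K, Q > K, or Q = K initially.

Q₀ = 2881 vs Keq = 0.005964 ⇒ Q>K, reverse
Step 1:
                   C          A          X          D
  I             8.88     0.0587    0.01098      1.608
  C            1.383     0.6916      1.383    -0.6916
  E            10.26     0.7503      1.394     0.9164
  solve Keq expr → x = -0.6916; check Q = 0.005964
Then add 0.2213 M of A.
Step 2:
                   C          A          X          D
  I            10.26     0.9716      1.394     0.9164
  C         -0.09431   -0.04715   -0.09431    0.04715
  E            10.17     0.9245        1.3     0.9635
  solve Keq expr → x = 0.04715; check Q = 0.005964

Q₀ = 2881; Q > K (proceeds reverse)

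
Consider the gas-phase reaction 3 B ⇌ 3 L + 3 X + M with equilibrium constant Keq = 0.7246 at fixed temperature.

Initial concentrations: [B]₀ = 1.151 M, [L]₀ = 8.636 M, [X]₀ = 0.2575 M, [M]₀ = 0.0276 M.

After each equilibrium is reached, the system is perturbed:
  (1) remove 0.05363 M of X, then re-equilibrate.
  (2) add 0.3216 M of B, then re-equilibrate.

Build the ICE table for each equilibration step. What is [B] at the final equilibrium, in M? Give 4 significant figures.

[B]_eq = 1.343 M

Q₀ = 0.199 vs Keq = 0.7246 ⇒ Q<K, forward
Step 1:
                   B          L          X          M
  init         1.151      8.636     0.2575     0.0276
  Δ         -0.05681    0.05681    0.05681    0.01894
  eq           1.094      8.693     0.3143    0.04654
  solve Keq expr → x = 0.01894; check Q = 0.7246
Then remove 0.05363 M of X.
Step 2:
                   B          L          X          M
  init         1.094      8.693     0.2607    0.04654
  Δ         -0.02723    0.02723    0.02723   0.009077
  eq           1.067       8.72     0.2879    0.05561
  solve Keq expr → x = 0.009077; check Q = 0.7246
Then add 0.3216 M of B.
Step 3:
                   B          L          X          M
  init         1.389       8.72     0.2879    0.05561
  Δ          -0.0451     0.0451     0.0451    0.01503
  eq           1.343      8.765      0.333    0.07065
  solve Keq expr → x = 0.01503; check Q = 0.7246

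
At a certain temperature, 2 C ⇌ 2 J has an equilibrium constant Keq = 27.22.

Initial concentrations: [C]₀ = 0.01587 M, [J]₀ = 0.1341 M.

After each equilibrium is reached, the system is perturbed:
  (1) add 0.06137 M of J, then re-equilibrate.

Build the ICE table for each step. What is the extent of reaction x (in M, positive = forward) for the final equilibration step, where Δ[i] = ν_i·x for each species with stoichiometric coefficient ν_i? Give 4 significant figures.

x = -0.004935 M

Q₀ = 71.4 vs Keq = 27.22 ⇒ Q>K, reverse
Step 1:
                    C           J
  Initial     0.01587      0.1341
  Change     0.008251   -0.008251
  Equil       0.02412      0.1258
  solve Keq expr → x = -0.004126; check Q = 27.22
Then add 0.06137 M of J.
Step 2:
                    C           J
  Initial     0.02412      0.1872
  Change     0.009871   -0.009871
  Equil       0.03399      0.1773
  solve Keq expr → x = -0.004935; check Q = 27.22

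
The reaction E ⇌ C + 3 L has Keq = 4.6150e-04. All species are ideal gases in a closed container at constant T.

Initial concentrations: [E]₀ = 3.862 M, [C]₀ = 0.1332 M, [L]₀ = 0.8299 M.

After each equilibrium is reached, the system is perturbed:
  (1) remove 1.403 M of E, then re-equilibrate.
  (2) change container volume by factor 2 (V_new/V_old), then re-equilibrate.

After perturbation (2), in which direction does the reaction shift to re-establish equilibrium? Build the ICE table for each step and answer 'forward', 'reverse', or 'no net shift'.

Direction: forward

Q₀ = 0.01971 vs Keq = 4.6150e-04 ⇒ Q>K, reverse
Step 1:
                    E           C           L
  Initial       3.862      0.1332      0.8299
  Change       0.1166     -0.1166     -0.3498
  Equil         3.979     0.01659      0.4801
  solve Keq expr → x = -0.1166; check Q = 4.6150e-04
Then remove 1.403 M of E.
Step 2:
                    E           C           L
  Initial       2.576     0.01659      0.4801
  Change     0.004802   -0.004802    -0.01441
  Equil          2.58     0.01179      0.4657
  solve Keq expr → x = -0.004802; check Q = 4.6150e-04
Then change container volume by factor 2 (V_new/V_old).
Step 3:
                    E           C           L
  Initial        1.29    0.005896      0.2328
  Change     -0.01855     0.01855     0.05564
  Equil         1.272     0.02444      0.2885
  solve Keq expr → x = 0.01855; check Q = 4.6150e-04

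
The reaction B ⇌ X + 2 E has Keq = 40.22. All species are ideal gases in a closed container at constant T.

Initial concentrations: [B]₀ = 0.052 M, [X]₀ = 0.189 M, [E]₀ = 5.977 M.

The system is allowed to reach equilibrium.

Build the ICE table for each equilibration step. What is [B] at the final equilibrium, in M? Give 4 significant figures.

Q₀ = 129.8 vs Keq = 40.22 ⇒ Q>K, reverse
Step 1:
                    B           X           E
  I             0.052       0.189       5.977
  C           0.05898    -0.05898      -0.118
  E             0.111        0.13       5.859
  solve Keq expr → x = -0.05898; check Q = 40.22

[B]_eq = 0.111 M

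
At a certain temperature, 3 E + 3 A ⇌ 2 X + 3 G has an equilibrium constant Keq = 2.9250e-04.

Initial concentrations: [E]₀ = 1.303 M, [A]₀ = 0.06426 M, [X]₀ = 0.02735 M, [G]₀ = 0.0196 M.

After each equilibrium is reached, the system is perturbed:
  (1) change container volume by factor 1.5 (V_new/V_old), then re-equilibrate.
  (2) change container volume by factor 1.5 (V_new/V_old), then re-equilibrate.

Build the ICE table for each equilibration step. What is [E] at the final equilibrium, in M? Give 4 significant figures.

[E]_eq = 0.5737 M

Q₀ = 9.5946e-06 vs Keq = 2.9250e-04 ⇒ Q<K, forward
Step 1:
                    E           A           X           G
  I             1.303     0.06426     0.02735      0.0196
  C          -0.01639    -0.01639     0.01093     0.01639
  E             1.287     0.04787     0.03828     0.03599
  solve Keq expr → x = 0.005464; check Q = 2.9250e-04
Then change container volume by factor 1.5 (V_new/V_old).
Step 2:
                    E           A           X           G
  I            0.8577     0.03191     0.02552       0.024
  C           0.00146     0.00146 -9.7346e-04    -0.00146
  E            0.8592     0.03337     0.02455     0.02254
  solve Keq expr → x = -4.8673e-04; check Q = 2.9250e-04
Then change container volume by factor 1.5 (V_new/V_old).
Step 3:
                    E           A           X           G
  I            0.5728     0.02225     0.01636     0.01502
  C        9.5032e-04  9.5032e-04 -6.3355e-04 -9.5032e-04
  E            0.5737      0.0232     0.01573     0.01407
  solve Keq expr → x = -3.1677e-04; check Q = 2.9250e-04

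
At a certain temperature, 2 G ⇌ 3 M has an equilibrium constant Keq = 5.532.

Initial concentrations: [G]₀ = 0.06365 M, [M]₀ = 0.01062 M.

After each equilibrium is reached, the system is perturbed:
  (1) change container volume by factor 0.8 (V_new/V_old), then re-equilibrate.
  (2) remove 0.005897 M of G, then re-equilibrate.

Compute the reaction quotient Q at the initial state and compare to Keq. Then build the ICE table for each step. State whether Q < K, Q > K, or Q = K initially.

Q₀ = 2.9565e-04 vs Keq = 5.532 ⇒ Q<K, forward
Step 1:
                    G           M
  I           0.06365     0.01062
  C          -0.05234     0.07851
  E           0.01131     0.08913
  solve Keq expr → x = 0.02617; check Q = 5.532
Then change container volume by factor 0.8 (V_new/V_old).
Step 2:
                    G           M
  I           0.01414      0.1114
  C          0.001266     -0.0019
  E           0.01541      0.1095
  solve Keq expr → x = -6.3323e-04; check Q = 5.532
Then remove 0.005897 M of G.
Step 3:
                    G           M
  I           0.00951      0.1095
  C          0.004496   -0.006744
  E           0.01401      0.1028
  solve Keq expr → x = -0.002248; check Q = 5.532

Q₀ = 2.9565e-04; Q < K (proceeds forward)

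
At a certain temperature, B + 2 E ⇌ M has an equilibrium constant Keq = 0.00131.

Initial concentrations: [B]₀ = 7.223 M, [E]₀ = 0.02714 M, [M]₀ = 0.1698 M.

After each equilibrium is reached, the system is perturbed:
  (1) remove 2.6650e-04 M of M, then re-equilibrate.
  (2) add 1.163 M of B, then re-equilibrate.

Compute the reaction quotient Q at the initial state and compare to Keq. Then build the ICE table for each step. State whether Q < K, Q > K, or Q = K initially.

Q₀ = 31.92; Q > K (proceeds reverse)

Q₀ = 31.92 vs Keq = 0.00131 ⇒ Q>K, reverse
Step 1:
                    B           E           M
  init          7.223     0.02714      0.1698
  Δ            0.1685       0.337     -0.1685
  eq            7.392      0.3642    0.001284
  solve Keq expr → x = -0.1685; check Q = 0.00131
Then remove 2.6650e-04 M of M.
Step 2:
                    B           E           M
  init          7.392      0.3642    0.001018
  Δ       -2.6275e-04 -5.2550e-04  2.6275e-04
  eq            7.391      0.3636     0.00128
  solve Keq expr → x = 2.6275e-04; check Q = 0.00131
Then add 1.163 M of B.
Step 3:
                    B           E           M
  init          8.554      0.3636     0.00128
  Δ       -1.9821e-04 -3.9641e-04  1.9821e-04
  eq            8.554      0.3632    0.001479
  solve Keq expr → x = 1.9821e-04; check Q = 0.00131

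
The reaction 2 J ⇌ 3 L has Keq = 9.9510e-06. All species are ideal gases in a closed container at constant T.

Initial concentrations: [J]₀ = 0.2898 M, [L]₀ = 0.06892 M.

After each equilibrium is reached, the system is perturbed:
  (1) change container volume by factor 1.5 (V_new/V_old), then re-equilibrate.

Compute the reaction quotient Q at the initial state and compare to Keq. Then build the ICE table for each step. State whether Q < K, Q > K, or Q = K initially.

Q₀ = 0.003898; Q > K (proceeds reverse)

Q₀ = 0.003898 vs Keq = 9.9510e-06 ⇒ Q>K, reverse
Step 1:
                   J          L
  init        0.2898    0.06892
  Δ          0.03911   -0.05867
  eq          0.3289    0.01025
  solve Keq expr → x = -0.01956; check Q = 9.9510e-06
Then change container volume by factor 1.5 (V_new/V_old).
Step 2:
                   J          L
  init        0.2193   0.006833
  Δ       -6.4889e-04 9.7334e-04
  eq          0.2186   0.007806
  solve Keq expr → x = 3.2445e-04; check Q = 9.9510e-06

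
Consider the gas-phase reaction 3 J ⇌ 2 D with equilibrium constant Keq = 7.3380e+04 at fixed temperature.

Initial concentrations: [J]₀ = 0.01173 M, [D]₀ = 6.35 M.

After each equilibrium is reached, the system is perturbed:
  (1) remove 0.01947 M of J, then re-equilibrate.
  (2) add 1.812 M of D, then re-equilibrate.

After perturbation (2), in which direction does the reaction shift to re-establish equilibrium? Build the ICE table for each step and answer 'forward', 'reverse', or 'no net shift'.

Q₀ = 2.4984e+07 vs Keq = 7.3380e+04 ⇒ Q>K, reverse
Step 1:
                  J         D
  I         0.01173      6.35
  C         0.06978  -0.04652
  E         0.08151     6.303
  solve Keq expr → x = -0.02326; check Q = 7.3380e+04
Then remove 0.01947 M of J.
Step 2:
                  J         D
  I         0.06204     6.303
  C         0.01936  -0.01291
  E          0.0814     6.291
  solve Keq expr → x = -0.006453; check Q = 7.3380e+04
Then add 1.812 M of D.
Step 3:
                  J         D
  I          0.0814     8.103
  C         0.01488 -0.009923
  E         0.09628     8.093
  solve Keq expr → x = -0.004961; check Q = 7.3380e+04

Direction: reverse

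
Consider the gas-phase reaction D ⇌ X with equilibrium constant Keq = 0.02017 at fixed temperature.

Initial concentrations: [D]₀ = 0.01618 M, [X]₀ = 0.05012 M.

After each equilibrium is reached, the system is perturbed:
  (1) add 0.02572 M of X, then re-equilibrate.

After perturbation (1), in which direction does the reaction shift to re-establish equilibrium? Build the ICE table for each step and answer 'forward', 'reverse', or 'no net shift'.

Q₀ = 3.098 vs Keq = 0.02017 ⇒ Q>K, reverse
Step 1:
                    D           X
  I           0.01618     0.05012
  C           0.04881    -0.04881
  E           0.06499    0.001311
  solve Keq expr → x = -0.04881; check Q = 0.02017
Then add 0.02572 M of X.
Step 2:
                    D           X
  I           0.06499     0.02703
  C           0.02521    -0.02521
  E            0.0902    0.001819
  solve Keq expr → x = -0.02521; check Q = 0.02017

Direction: reverse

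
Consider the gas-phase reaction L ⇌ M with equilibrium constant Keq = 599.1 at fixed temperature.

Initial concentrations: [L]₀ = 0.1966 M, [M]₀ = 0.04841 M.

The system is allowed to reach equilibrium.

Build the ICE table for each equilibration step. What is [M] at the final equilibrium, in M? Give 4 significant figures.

[M]_eq = 0.2446 M

Q₀ = 0.2462 vs Keq = 599.1 ⇒ Q<K, forward
Step 1:
                   L          M
  I           0.1966    0.04841
  C          -0.1962     0.1962
  E       4.0828e-04     0.2446
  solve Keq expr → x = 0.1962; check Q = 599.1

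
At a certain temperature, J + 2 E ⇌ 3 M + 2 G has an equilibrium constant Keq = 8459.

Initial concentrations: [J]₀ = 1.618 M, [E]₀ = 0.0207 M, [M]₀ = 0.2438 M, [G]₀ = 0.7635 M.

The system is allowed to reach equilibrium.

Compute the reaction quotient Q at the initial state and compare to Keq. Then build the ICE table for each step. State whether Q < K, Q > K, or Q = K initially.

Q₀ = 12.18 vs Keq = 8459 ⇒ Q<K, forward
Step 1:
                  J         E         M         G
  init        1.618    0.0207    0.2438    0.7635
  Δ        -0.00987  -0.01974   0.02961   0.01974
  eq          1.608 9.6006e-04    0.2734    0.7832
  solve Keq expr → x = 0.00987; check Q = 8459

Q₀ = 12.18; Q < K (proceeds forward)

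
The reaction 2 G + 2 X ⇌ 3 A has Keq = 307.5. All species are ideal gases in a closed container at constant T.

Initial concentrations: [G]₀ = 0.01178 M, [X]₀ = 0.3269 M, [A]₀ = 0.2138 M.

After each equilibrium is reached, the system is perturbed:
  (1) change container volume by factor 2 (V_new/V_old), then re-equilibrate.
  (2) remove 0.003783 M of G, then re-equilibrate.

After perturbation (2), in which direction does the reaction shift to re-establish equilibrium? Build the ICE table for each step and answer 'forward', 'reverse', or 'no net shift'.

Q₀ = 659 vs Keq = 307.5 ⇒ Q>K, reverse
Step 1:
                    G           X           A
  I           0.01178      0.3269      0.2138
  C          0.004445    0.004445   -0.006667
  E           0.01622      0.3313      0.2071
  solve Keq expr → x = -0.002222; check Q = 307.5
Then change container volume by factor 2 (V_new/V_old).
Step 2:
                    G           X           A
  I          0.008112      0.1657      0.1036
  C          0.002562    0.002562   -0.003844
  E           0.01067      0.1682     0.09972
  solve Keq expr → x = -0.001281; check Q = 307.5
Then remove 0.003783 M of G.
Step 3:
                    G           X           A
  I          0.006892      0.1682     0.09972
  C          0.002918    0.002918   -0.004377
  E           0.00981      0.1712     0.09535
  solve Keq expr → x = -0.001459; check Q = 307.5

Direction: reverse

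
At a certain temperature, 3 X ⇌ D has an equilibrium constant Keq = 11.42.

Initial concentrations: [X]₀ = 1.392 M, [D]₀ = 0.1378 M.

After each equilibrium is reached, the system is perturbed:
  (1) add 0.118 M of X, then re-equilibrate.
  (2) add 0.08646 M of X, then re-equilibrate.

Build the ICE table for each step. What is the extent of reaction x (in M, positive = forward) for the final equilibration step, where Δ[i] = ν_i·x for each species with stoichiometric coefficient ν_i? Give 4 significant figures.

Q₀ = 0.05109 vs Keq = 11.42 ⇒ Q<K, forward
Step 1:
                    X           D
  Initial       1.392      0.1378
  Change       -1.043      0.3477
  Equil         0.349      0.4855
  solve Keq expr → x = 0.3477; check Q = 11.42
Then add 0.118 M of X.
Step 2:
                    X           D
  Initial       0.467      0.4855
  Change      -0.1095     0.03649
  Equil        0.3575       0.522
  solve Keq expr → x = 0.03649; check Q = 11.42
Then add 0.08646 M of X.
Step 3:
                    X           D
  Initial       0.444       0.522
  Change     -0.08044     0.02681
  Equil        0.3636      0.5488
  solve Keq expr → x = 0.02681; check Q = 11.42

x = 0.02681 M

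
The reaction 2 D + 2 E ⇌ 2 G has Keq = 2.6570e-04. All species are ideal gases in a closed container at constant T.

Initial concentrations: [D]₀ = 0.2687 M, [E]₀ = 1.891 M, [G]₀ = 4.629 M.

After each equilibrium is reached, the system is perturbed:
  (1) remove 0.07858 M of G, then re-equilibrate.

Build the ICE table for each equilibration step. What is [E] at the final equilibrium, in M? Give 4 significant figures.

Q₀ = 83 vs Keq = 2.6570e-04 ⇒ Q>K, reverse
Step 1:
                    D           E           G
  I            0.2687       1.891       4.629
  C             4.187       4.187      -4.187
  E             4.456       6.078      0.4415
  solve Keq expr → x = -2.094; check Q = 2.6570e-04
Then remove 0.07858 M of G.
Step 2:
                    D           E           G
  I             4.456       6.078      0.3629
  C          -0.06713    -0.06713     0.06713
  E             4.389       6.011      0.4301
  solve Keq expr → x = 0.03356; check Q = 2.6570e-04

[E]_eq = 6.011 M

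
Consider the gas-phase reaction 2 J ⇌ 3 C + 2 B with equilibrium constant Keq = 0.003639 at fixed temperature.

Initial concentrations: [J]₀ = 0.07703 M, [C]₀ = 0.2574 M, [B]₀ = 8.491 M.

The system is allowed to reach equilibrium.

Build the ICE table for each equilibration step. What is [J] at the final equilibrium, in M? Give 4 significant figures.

Q₀ = 207.2 vs Keq = 0.003639 ⇒ Q>K, reverse
Step 1:
                   J          C          B
  Initial    0.07703     0.2574      8.491
  Change       0.162     -0.243     -0.162
  Equil        0.239    0.01442      8.329
  solve Keq expr → x = -0.08099; check Q = 0.003639

[J]_eq = 0.239 M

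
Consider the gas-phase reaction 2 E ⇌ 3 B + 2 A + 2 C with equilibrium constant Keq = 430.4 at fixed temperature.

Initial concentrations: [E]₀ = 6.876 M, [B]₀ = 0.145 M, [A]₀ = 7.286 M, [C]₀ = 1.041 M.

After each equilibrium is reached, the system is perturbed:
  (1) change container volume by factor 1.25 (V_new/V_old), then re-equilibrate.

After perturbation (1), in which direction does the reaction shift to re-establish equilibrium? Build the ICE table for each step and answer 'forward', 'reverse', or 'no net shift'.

Direction: forward

Q₀ = 0.003709 vs Keq = 430.4 ⇒ Q<K, forward
Step 1:
                    E           B           A           C
  Initial       6.876       0.145       7.286       1.041
  Change        -1.69       2.535        1.69        1.69
  Equil         5.186        2.68       8.976       2.731
  solve Keq expr → x = 0.8451; check Q = 430.4
Then change container volume by factor 1.25 (V_new/V_old).
Step 2:
                    E           B           A           C
  Initial       4.149       2.144       7.181       2.185
  Change      -0.3166      0.4748      0.3166      0.3166
  Equil         3.832       2.619       7.498       2.502
  solve Keq expr → x = 0.1583; check Q = 430.4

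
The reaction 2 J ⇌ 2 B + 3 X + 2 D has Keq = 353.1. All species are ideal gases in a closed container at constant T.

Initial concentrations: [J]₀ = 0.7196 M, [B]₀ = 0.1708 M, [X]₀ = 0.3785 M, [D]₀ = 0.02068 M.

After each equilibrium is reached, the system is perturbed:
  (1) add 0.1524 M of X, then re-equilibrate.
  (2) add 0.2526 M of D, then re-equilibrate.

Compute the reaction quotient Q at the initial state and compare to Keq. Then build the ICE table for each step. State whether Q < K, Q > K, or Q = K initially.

Q₀ = 1.3064e-06; Q < K (proceeds forward)

Q₀ = 1.3064e-06 vs Keq = 353.1 ⇒ Q<K, forward
Step 1:
                    J           B           X           D
  init         0.7196      0.1708      0.3785     0.02068
  Δ           -0.6694      0.6694       1.004      0.6694
  eq          0.05017      0.8402       1.383      0.6901
  solve Keq expr → x = 0.3347; check Q = 353.1
Then add 0.1524 M of X.
Step 2:
                    J           B           X           D
  init        0.05017      0.8402       1.535      0.6901
  Δ          0.006879   -0.006879    -0.01032   -0.006879
  eq          0.05705      0.8334       1.525      0.6832
  solve Keq expr → x = -0.003439; check Q = 353.1
Then add 0.2526 M of D.
Step 3:
                    J           B           X           D
  init        0.05705      0.8334       1.525      0.9358
  Δ            0.0164     -0.0164     -0.0246     -0.0164
  eq          0.07345       0.817         1.5      0.9194
  solve Keq expr → x = -0.008199; check Q = 353.1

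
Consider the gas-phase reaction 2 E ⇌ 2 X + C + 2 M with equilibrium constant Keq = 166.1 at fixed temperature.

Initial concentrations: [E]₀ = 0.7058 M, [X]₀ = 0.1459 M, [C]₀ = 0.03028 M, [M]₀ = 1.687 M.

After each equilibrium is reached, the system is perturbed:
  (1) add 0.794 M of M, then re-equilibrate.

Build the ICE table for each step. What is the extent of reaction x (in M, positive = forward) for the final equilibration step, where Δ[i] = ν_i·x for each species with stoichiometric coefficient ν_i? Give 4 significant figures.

x = -0.0111 M

Q₀ = 0.003682 vs Keq = 166.1 ⇒ Q<K, forward
Step 1:
                    E           X           C           M
  I            0.7058      0.1459     0.03028       1.687
  C           -0.6249      0.6249      0.3124      0.6249
  E           0.08094      0.7708      0.3427       2.312
  solve Keq expr → x = 0.3124; check Q = 166.1
Then add 0.794 M of M.
Step 2:
                    E           X           C           M
  I           0.08094      0.7708      0.3427       3.106
  C            0.0222     -0.0222     -0.0111     -0.0222
  E            0.1031      0.7486      0.3316       3.084
  solve Keq expr → x = -0.0111; check Q = 166.1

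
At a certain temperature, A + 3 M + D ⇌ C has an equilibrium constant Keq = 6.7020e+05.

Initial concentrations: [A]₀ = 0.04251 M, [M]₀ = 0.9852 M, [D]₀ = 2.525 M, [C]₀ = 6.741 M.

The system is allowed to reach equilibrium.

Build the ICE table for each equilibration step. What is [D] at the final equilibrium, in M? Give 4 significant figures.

Q₀ = 65.67 vs Keq = 6.7020e+05 ⇒ Q<K, forward
Step 1:
                  A         M         D         C
  init      0.04251    0.9852     2.525     6.741
  Δ         -0.0425   -0.1275   -0.0425    0.0425
  eq      6.4621e-06    0.8577     2.482     6.784
  solve Keq expr → x = 0.0425; check Q = 6.7020e+05

[D]_eq = 2.482 M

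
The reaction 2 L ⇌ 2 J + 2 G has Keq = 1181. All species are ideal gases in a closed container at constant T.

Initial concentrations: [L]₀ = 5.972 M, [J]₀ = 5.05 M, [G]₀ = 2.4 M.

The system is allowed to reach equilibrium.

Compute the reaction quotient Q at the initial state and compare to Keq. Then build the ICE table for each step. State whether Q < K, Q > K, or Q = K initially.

Q₀ = 4.119 vs Keq = 1181 ⇒ Q<K, forward
Step 1:
                    L           J           G
  I             5.972        5.05         2.4
  C            -4.197       4.197       4.197
  E             1.775       9.247       6.597
  solve Keq expr → x = 2.098; check Q = 1181

Q₀ = 4.119; Q < K (proceeds forward)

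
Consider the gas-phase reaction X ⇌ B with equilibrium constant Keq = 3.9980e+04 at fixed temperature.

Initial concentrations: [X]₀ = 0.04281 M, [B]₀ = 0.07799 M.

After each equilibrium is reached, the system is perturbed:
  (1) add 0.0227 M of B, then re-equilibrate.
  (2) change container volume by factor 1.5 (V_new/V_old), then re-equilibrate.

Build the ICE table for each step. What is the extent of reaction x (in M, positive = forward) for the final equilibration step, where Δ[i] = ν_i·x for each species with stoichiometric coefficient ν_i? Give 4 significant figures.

x = 0 M

Q₀ = 1.822 vs Keq = 3.9980e+04 ⇒ Q<K, forward
Step 1:
                    X           B
  Initial     0.04281     0.07799
  Change     -0.04281     0.04281
  Equil    3.0214e-06      0.1208
  solve Keq expr → x = 0.04281; check Q = 3.9980e+04
Then add 0.0227 M of B.
Step 2:
                    X           B
  Initial  3.0214e-06      0.1435
  Change   5.6777e-07 -5.6777e-07
  Equil    3.5892e-06      0.1435
  solve Keq expr → x = -5.6777e-07; check Q = 3.9980e+04
Then change container volume by factor 1.5 (V_new/V_old).
Step 3:
                    X           B
  Initial  2.3928e-06     0.09566
  Change            0           0
  Equil    2.3928e-06     0.09566
  solve Keq expr → x = 0; check Q = 3.9980e+04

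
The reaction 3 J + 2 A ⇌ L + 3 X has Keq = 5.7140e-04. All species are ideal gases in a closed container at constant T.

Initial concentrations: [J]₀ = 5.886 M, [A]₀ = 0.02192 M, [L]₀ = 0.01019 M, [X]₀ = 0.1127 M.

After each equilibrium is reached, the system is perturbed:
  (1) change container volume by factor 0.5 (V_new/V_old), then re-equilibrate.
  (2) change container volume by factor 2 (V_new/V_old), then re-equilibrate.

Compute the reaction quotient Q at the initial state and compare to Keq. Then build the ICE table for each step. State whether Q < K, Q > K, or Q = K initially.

Q₀ = 1.4887e-04 vs Keq = 5.7140e-04 ⇒ Q<K, forward
Step 1:
                  J         A         L         X
  I           5.886   0.02192   0.01019    0.1127
  C        -0.01056 -0.007037  0.003519   0.01056
  E           5.875   0.01488   0.01371    0.1233
  solve Keq expr → x = 0.003519; check Q = 5.7140e-04
Then change container volume by factor 0.5 (V_new/V_old).
Step 2:
                  J         A         L         X
  I           11.75   0.02977   0.02742    0.2465
  C       -0.009368 -0.006245  0.003123  0.009368
  E           11.74   0.02352   0.03054    0.2559
  solve Keq expr → x = 0.003123; check Q = 5.7140e-04
Then change container volume by factor 2 (V_new/V_old).
Step 3:
                  J         A         L         X
  I           5.871   0.01176   0.01527    0.1279
  C        0.004684  0.003123 -0.001561 -0.004684
  E           5.875   0.01488   0.01371    0.1233
  solve Keq expr → x = -0.001561; check Q = 5.7140e-04

Q₀ = 1.4887e-04; Q < K (proceeds forward)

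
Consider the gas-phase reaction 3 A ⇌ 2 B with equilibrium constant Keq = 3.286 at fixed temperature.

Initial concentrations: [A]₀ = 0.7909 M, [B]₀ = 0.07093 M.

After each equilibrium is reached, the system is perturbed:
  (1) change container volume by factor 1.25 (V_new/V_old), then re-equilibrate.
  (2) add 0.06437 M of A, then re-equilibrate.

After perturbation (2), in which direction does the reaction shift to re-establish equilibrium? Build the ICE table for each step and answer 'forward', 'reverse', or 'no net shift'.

Q₀ = 0.01017 vs Keq = 3.286 ⇒ Q<K, forward
Step 1:
                  A         B
  Initial    0.7909   0.07093
  Change    -0.4455     0.297
  Equil      0.3454    0.3679
  solve Keq expr → x = 0.1485; check Q = 3.286
Then change container volume by factor 1.25 (V_new/V_old).
Step 2:
                  A         B
  Initial    0.2763    0.2944
  Change    0.01469 -0.009796
  Equil       0.291    0.2846
  solve Keq expr → x = -0.004898; check Q = 3.286
Then add 0.06437 M of A.
Step 3:
                  A         B
  Initial    0.3554    0.2846
  Change   -0.04449   0.02966
  Equil      0.3109    0.3142
  solve Keq expr → x = 0.01483; check Q = 3.286

Direction: forward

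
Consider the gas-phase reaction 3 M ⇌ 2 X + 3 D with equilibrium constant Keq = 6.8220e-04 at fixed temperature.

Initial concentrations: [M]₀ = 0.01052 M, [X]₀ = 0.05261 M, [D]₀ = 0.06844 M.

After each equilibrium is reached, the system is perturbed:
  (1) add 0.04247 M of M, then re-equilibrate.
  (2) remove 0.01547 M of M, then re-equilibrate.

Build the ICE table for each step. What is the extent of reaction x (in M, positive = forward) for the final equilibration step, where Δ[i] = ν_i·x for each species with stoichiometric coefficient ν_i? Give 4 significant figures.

x = -0.001693 M

Q₀ = 0.7621 vs Keq = 6.8220e-04 ⇒ Q>K, reverse
Step 1:
                  M         X         D
  init      0.01052   0.05261   0.06844
  Δ         0.03147  -0.02098  -0.03147
  eq        0.04199   0.03163   0.03697
  solve Keq expr → x = -0.01049; check Q = 6.8220e-04
Then add 0.04247 M of M.
Step 2:
                  M         X         D
  init      0.08446   0.03163   0.03697
  Δ        -0.01454  0.009692   0.01454
  eq        0.06993   0.04132    0.0515
  solve Keq expr → x = 0.004846; check Q = 6.8220e-04
Then remove 0.01547 M of M.
Step 3:
                  M         X         D
  init      0.05446   0.04132    0.0515
  Δ         0.00508 -0.003387  -0.00508
  eq        0.05954   0.03793   0.04642
  solve Keq expr → x = -0.001693; check Q = 6.8220e-04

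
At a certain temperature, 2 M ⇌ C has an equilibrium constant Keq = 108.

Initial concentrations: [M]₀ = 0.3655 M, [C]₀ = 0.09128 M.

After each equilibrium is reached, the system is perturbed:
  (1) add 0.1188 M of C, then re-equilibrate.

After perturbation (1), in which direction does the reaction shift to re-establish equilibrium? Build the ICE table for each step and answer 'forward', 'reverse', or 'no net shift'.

Direction: reverse

Q₀ = 0.6833 vs Keq = 108 ⇒ Q<K, forward
Step 1:
                    M           C
  I            0.3655     0.09128
  C           -0.3174      0.1587
  E           0.04811        0.25
  solve Keq expr → x = 0.1587; check Q = 108
Then add 0.1188 M of C.
Step 2:
                    M           C
  I           0.04811      0.3688
  C           0.00993   -0.004965
  E           0.05804      0.3638
  solve Keq expr → x = -0.004965; check Q = 108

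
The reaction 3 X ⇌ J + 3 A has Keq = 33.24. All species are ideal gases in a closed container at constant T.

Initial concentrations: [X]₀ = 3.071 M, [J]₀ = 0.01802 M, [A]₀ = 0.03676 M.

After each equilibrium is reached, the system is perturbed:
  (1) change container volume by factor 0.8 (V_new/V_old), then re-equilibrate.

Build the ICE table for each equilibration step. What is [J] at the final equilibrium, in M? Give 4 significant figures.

Q₀ = 3.0906e-08 vs Keq = 33.24 ⇒ Q<K, forward
Step 1:
                    X           J           A
  I             3.071     0.01802     0.03676
  C            -2.373      0.7909       2.373
  E            0.6983      0.8089        2.41
  solve Keq expr → x = 0.7909; check Q = 33.24
Then change container volume by factor 0.8 (V_new/V_old).
Step 2:
                    X           J           A
  I            0.8728       1.011       3.012
  C           0.04765    -0.01588    -0.04765
  E            0.9205      0.9953       2.964
  solve Keq expr → x = -0.01588; check Q = 33.24

[J]_eq = 0.9953 M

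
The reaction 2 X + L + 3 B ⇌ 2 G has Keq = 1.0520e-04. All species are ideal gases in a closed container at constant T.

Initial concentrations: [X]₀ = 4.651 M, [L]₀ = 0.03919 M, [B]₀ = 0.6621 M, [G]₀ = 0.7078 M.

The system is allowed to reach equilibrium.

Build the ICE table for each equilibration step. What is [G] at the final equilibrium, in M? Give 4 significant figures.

Q₀ = 2.036 vs Keq = 1.0520e-04 ⇒ Q>K, reverse
Step 1:
                    X           L           B           G
  I             4.651     0.03919      0.6621      0.7078
  C            0.6405      0.3203      0.9608     -0.6405
  E             5.292      0.3595       1.623     0.06727
  solve Keq expr → x = -0.3203; check Q = 1.0520e-04

[G]_eq = 0.06727 M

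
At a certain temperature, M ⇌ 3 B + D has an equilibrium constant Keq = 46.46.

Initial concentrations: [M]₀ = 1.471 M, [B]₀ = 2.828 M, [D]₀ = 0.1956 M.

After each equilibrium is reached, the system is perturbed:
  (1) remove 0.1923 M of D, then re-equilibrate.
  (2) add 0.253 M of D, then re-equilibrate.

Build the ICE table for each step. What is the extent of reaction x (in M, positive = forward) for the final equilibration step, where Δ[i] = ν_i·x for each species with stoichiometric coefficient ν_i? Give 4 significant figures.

Q₀ = 3.007 vs Keq = 46.46 ⇒ Q<K, forward
Step 1:
                   M          B          D
  Initial      1.471      2.828     0.1956
  Change     -0.4516      1.355     0.4516
  Equil        1.019      4.183     0.6472
  solve Keq expr → x = 0.4516; check Q = 46.46
Then remove 0.1923 M of D.
Step 2:
                   M          B          D
  Initial      1.019      4.183     0.4549
  Change    -0.06827     0.2048    0.06827
  Equil       0.9511      4.388     0.5232
  solve Keq expr → x = 0.06827; check Q = 46.46
Then add 0.253 M of D.
Step 3:
                   M          B          D
  Initial     0.9511      4.388     0.7762
  Change     0.08789    -0.2637   -0.08789
  Equil        1.039      4.124     0.6883
  solve Keq expr → x = -0.08789; check Q = 46.46

x = -0.08789 M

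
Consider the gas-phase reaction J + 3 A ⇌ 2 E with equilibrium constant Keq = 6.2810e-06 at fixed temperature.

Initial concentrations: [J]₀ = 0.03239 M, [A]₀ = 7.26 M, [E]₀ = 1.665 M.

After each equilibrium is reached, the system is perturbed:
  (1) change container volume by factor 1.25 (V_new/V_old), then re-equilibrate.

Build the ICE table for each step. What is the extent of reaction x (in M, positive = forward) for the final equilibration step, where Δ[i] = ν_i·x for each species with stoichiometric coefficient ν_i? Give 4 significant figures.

Q₀ = 0.2237 vs Keq = 6.2810e-06 ⇒ Q>K, reverse
Step 1:
                  J         A         E
  init      0.03239      7.26     1.665
  Δ          0.7982     2.395    -1.596
  eq         0.8306     9.655   0.06852
  solve Keq expr → x = -0.7982; check Q = 6.2810e-06
Then change container volume by factor 1.25 (V_new/V_old).
Step 2:
                  J         A         E
  init       0.6645     7.724   0.05482
  Δ        0.005326   0.01598  -0.01065
  eq         0.6698      7.74   0.04417
  solve Keq expr → x = -0.005326; check Q = 6.2810e-06

x = -0.005326 M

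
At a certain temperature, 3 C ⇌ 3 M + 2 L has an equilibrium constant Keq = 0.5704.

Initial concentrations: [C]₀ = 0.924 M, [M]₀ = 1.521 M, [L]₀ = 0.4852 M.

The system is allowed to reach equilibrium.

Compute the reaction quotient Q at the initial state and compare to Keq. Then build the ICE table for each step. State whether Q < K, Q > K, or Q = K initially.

Q₀ = 1.05; Q > K (proceeds reverse)

Q₀ = 1.05 vs Keq = 0.5704 ⇒ Q>K, reverse
Step 1:
                    C           M           L
  Initial       0.924       1.521      0.4852
  Change      0.07585    -0.07585    -0.05057
  Equil        0.9999       1.445      0.4346
  solve Keq expr → x = -0.02528; check Q = 0.5704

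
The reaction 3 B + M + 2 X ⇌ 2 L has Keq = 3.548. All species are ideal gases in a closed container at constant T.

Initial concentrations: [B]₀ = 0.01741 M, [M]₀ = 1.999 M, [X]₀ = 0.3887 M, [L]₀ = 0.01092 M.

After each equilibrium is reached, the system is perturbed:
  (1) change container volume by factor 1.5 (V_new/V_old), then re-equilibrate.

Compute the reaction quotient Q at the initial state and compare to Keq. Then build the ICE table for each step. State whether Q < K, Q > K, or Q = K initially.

Q₀ = 74.82 vs Keq = 3.548 ⇒ Q>K, reverse
Step 1:
                   B          M          X          L
  init       0.01741      1.999     0.3887    0.01092
  Δ         0.009435   0.003145    0.00629   -0.00629
  eq         0.02684      2.002      0.395    0.00463
  solve Keq expr → x = -0.003145; check Q = 3.548
Then change container volume by factor 1.5 (V_new/V_old).
Step 2:
                   B          M          X          L
  init        0.0179      1.335     0.2633   0.003087
  Δ         0.002172 7.2414e-04   0.001448  -0.001448
  eq         0.02007      1.335     0.2648   0.001639
  solve Keq expr → x = -7.2414e-04; check Q = 3.548

Q₀ = 74.82; Q > K (proceeds reverse)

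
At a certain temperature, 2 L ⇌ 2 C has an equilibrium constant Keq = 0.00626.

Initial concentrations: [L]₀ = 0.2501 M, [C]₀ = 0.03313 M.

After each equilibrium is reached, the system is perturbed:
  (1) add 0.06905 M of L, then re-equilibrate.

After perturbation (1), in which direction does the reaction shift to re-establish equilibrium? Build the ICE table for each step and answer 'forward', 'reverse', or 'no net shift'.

Direction: forward

Q₀ = 0.01755 vs Keq = 0.00626 ⇒ Q>K, reverse
Step 1:
                    L           C
  init         0.2501     0.03313
  Δ           0.01236    -0.01236
  eq           0.2625     0.02077
  solve Keq expr → x = -0.006182; check Q = 0.00626
Then add 0.06905 M of L.
Step 2:
                    L           C
  init         0.3315     0.02077
  Δ         -0.005063    0.005063
  eq           0.3265     0.02583
  solve Keq expr → x = 0.002531; check Q = 0.00626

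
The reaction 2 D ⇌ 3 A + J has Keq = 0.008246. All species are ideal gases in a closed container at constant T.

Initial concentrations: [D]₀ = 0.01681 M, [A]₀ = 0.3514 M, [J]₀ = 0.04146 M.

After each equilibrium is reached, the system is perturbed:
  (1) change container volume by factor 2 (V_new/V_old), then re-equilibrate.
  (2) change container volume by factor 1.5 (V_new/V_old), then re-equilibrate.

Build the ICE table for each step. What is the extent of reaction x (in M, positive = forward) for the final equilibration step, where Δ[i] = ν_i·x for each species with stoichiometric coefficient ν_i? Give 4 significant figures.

x = 0.001659 M

Q₀ = 6.366 vs Keq = 0.008246 ⇒ Q>K, reverse
Step 1:
                    D           A           J
  I           0.01681      0.3514     0.04146
  C           0.07338     -0.1101    -0.03669
  E           0.09019      0.2413    0.004772
  solve Keq expr → x = -0.03669; check Q = 0.008246
Then change container volume by factor 2 (V_new/V_old).
Step 2:
                    D           A           J
  I           0.04509      0.1207    0.002386
  C         -0.006399    0.009598    0.003199
  E           0.03869      0.1303    0.005585
  solve Keq expr → x = 0.003199; check Q = 0.008246
Then change container volume by factor 1.5 (V_new/V_old).
Step 3:
                    D           A           J
  I            0.0258     0.08684    0.003724
  C         -0.003318    0.004976    0.001659
  E           0.02248     0.09182    0.005382
  solve Keq expr → x = 0.001659; check Q = 0.008246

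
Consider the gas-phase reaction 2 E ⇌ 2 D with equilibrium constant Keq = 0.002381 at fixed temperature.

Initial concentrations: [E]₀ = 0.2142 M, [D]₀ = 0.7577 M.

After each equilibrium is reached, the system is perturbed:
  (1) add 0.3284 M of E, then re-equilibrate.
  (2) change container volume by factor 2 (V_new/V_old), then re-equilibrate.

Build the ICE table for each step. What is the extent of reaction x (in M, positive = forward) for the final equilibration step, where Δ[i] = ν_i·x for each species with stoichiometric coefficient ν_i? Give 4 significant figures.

x = 0 M

Q₀ = 12.51 vs Keq = 0.002381 ⇒ Q>K, reverse
Step 1:
                   E          D
  Initial     0.2142     0.7577
  Change      0.7125    -0.7125
  Equil       0.9267    0.04522
  solve Keq expr → x = -0.3562; check Q = 0.002381
Then add 0.3284 M of E.
Step 2:
                   E          D
  Initial      1.255    0.04522
  Change    -0.01528    0.01528
  Equil         1.24     0.0605
  solve Keq expr → x = 0.007639; check Q = 0.002381
Then change container volume by factor 2 (V_new/V_old).
Step 3:
                   E          D
  Initial     0.6199    0.03025
  Change           0          0
  Equil       0.6199    0.03025
  solve Keq expr → x = 0; check Q = 0.002381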